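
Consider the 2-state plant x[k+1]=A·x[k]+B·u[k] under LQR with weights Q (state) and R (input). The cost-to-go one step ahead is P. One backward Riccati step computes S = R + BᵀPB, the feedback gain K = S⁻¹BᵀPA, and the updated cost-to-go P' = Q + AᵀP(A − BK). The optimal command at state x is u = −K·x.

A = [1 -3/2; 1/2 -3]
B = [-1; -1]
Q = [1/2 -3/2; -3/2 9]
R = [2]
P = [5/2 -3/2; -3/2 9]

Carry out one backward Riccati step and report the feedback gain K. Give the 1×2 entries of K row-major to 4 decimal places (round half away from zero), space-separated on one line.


BᵀP = [-1.0000 -7.5000]
S = R + BᵀPB = [2] + [8.5000] = [10.5000]
BᵀPA = [-4.7500 24.0000]
K = S⁻¹·BᵀPA = [-0.4524 2.2857]
A−BK = [0.5476 0.7857; 0.0476 -0.7143]
AᵀP(A−BK) = [1.1012 -0.7679; -0.7679 18.2679]
P' = Q + AᵀP(A−BK) = [1.6012 -2.2679; -2.2679 27.2679]
tr(P') = 28.8690

-0.4524 2.2857


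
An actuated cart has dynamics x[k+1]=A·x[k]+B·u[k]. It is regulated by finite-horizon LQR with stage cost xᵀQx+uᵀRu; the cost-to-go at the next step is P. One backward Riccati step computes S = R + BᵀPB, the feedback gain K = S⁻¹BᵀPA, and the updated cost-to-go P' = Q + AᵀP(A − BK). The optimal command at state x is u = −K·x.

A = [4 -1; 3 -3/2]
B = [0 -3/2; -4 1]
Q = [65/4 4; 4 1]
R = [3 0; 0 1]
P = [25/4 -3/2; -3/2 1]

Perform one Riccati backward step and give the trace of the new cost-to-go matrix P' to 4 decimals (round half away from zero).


BᵀP = [6.0000 -4.0000; -10.8750 3.2500]
S = R + BᵀPB = [3 0; 0 1] + [16.0000 -13.0000; -13.0000 19.5625] = [19.0000 -13.0000; -13.0000 20.5625]
BᵀPA = [12.0000 0.0000; -33.7500 6.0000]
K = S⁻¹·BᵀPA = [-0.8661 0.3518; -2.1889 0.5142]
A−BK = [0.7167 -0.2286; 1.7246 -0.6069]
AᵀP(A−BK) = [9.5179 -2.8666; -2.8666 0.9146]
P' = Q + AᵀP(A−BK) = [25.7679 1.1334; 1.1334 1.9146]
tr(P') = 27.6825

27.6825


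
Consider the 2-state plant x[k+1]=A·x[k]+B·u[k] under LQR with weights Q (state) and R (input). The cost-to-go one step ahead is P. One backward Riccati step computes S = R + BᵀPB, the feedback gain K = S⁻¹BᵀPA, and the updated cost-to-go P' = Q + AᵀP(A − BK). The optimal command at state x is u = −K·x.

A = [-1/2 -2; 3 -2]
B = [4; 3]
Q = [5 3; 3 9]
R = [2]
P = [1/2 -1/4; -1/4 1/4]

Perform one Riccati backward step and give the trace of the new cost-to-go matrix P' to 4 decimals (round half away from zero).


BᵀP = [1.2500 -0.2500]
S = R + BᵀPB = [2] + [4.2500] = [6.2500]
BᵀPA = [-1.3750 -2.0000]
K = S⁻¹·BᵀPA = [-0.2200 -0.3200]
A−BK = [0.3800 -0.7200; 3.6600 -1.0400]
AᵀP(A−BK) = [2.8225 -0.1900; -0.1900 0.3600]
P' = Q + AᵀP(A−BK) = [7.8225 2.8100; 2.8100 9.3600]
tr(P') = 17.1825

17.1825


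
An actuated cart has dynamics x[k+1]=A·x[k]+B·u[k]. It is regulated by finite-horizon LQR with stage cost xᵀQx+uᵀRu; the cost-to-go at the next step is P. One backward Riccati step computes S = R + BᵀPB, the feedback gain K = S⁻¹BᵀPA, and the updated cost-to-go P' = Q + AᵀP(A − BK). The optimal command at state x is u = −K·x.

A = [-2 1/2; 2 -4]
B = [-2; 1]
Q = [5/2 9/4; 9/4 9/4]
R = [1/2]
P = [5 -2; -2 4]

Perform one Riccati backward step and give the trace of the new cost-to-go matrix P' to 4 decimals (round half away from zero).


BᵀP = [-12.0000 8.0000]
S = R + BᵀPB = [1/2] + [32.0000] = [32.5000]
BᵀPA = [40.0000 -38.0000]
K = S⁻¹·BᵀPA = [1.2308 -1.1692]
A−BK = [0.4615 -1.8385; 0.7692 -2.8308]
AᵀP(A−BK) = [2.7692 -8.2308; -8.2308 28.8192]
P' = Q + AᵀP(A−BK) = [5.2692 -5.9808; -5.9808 31.0692]
tr(P') = 36.3385

36.3385


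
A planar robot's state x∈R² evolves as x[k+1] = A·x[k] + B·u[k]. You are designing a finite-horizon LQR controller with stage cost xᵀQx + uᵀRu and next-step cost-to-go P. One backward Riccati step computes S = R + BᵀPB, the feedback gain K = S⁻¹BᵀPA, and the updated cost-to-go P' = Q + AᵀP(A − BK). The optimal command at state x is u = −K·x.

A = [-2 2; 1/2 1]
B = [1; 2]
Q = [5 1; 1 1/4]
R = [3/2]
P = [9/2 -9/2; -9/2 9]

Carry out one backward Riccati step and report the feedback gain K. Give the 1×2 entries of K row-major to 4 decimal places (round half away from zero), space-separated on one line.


BᵀP = [-4.5000 13.5000]
S = R + BᵀPB = [3/2] + [22.5000] = [24.0000]
BᵀPA = [15.7500 4.5000]
K = S⁻¹·BᵀPA = [0.6563 0.1875]
A−BK = [-2.6563 1.8125; -0.8125 0.6250]
AᵀP(A−BK) = [18.9141 -11.9531; -11.9531 8.1563]
P' = Q + AᵀP(A−BK) = [23.9141 -10.9531; -10.9531 8.4063]
tr(P') = 32.3203

0.6563 0.1875


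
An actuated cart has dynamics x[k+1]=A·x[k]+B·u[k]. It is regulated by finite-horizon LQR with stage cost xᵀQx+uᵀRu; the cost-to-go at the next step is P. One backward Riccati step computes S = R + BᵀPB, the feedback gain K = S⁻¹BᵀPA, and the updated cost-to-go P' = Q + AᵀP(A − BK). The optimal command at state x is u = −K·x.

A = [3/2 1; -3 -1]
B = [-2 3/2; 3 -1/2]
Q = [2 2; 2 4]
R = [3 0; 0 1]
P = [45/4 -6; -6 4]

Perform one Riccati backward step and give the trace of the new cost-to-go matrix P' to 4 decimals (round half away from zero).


8.3204

BᵀP = [-40.5000 24.0000; 19.8750 -11.0000]
S = R + BᵀPB = [3 0; 0 1] + [153.0000 -72.7500; -72.7500 35.3125] = [156.0000 -72.7500; -72.7500 36.3125]
BᵀPA = [-132.7500 -64.5000; 62.8125 30.8750]
K = S⁻¹·BᵀPA = [-0.6741 -0.2579; 0.3793 0.3335]
A−BK = [-0.4171 -0.0161; -0.7882 -0.0594]
AᵀP(A−BK) = [2.0040 0.6861; 0.6861 0.3164]
P' = Q + AᵀP(A−BK) = [4.0040 2.6861; 2.6861 4.3164]
tr(P') = 8.3204


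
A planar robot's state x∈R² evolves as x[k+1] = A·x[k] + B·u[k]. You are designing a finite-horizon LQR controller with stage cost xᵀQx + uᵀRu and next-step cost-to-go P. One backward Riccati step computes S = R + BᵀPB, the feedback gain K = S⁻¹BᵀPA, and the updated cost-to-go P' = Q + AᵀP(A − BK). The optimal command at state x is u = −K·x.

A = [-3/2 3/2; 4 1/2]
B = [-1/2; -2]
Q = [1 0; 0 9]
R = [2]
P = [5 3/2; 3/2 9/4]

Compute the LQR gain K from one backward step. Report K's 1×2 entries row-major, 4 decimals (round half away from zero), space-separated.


-0.8361 -0.7131

BᵀP = [-5.5000 -5.2500]
S = R + BᵀPB = [2] + [13.2500] = [15.2500]
BᵀPA = [-12.7500 -10.8750]
K = S⁻¹·BᵀPA = [-0.8361 -0.7131]
A−BK = [-1.9180 1.1434; 2.3279 -0.9262]
AᵀP(A−BK) = [18.5902 -7.9672; -7.9672 6.3074]
P' = Q + AᵀP(A−BK) = [19.5902 -7.9672; -7.9672 15.3074]
tr(P') = 34.8975


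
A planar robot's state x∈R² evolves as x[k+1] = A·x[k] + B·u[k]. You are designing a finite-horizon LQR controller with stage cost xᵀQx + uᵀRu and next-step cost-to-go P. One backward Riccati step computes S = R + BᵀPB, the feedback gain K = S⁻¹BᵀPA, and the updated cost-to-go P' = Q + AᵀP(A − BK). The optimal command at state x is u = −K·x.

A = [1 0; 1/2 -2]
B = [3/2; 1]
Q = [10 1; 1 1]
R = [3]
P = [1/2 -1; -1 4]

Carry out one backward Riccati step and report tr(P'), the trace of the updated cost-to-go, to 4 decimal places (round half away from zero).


22.4268

BᵀP = [-0.2500 2.5000]
S = R + BᵀPB = [3] + [2.1250] = [5.1250]
BᵀPA = [1.0000 -5.0000]
K = S⁻¹·BᵀPA = [0.1951 -0.9756]
A−BK = [0.7073 1.4634; 0.3049 -1.0244]
AᵀP(A−BK) = [0.3049 -1.0244; -1.0244 11.1220]
P' = Q + AᵀP(A−BK) = [10.3049 -0.0244; -0.0244 12.1220]
tr(P') = 22.4268


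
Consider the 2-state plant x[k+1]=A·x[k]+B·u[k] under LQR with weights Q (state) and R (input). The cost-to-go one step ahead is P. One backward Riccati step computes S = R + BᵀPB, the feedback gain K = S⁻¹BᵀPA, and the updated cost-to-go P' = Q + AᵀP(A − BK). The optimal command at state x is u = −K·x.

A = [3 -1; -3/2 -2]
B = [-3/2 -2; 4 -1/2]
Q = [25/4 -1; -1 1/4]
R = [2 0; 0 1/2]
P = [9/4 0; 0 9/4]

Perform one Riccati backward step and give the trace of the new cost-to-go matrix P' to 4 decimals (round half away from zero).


BᵀP = [-3.3750 9.0000; -4.5000 -1.1250]
S = R + BᵀPB = [2 0; 0 1/2] + [41.0625 2.2500; 2.2500 9.5625] = [43.0625 2.2500; 2.2500 10.0625]
BᵀPA = [-23.6250 -14.6250; -11.8125 6.7500]
K = S⁻¹·BᵀPA = [-0.4930 -0.3791; -1.0637 0.7556]
A−BK = [0.1331 -0.0575; -0.0597 -0.1058]
AᵀP(A−BK) = [1.0997 -0.0310; -0.0310 0.6055]
P' = Q + AᵀP(A−BK) = [7.3497 -1.0310; -1.0310 0.8555]
tr(P') = 8.2053

8.2053


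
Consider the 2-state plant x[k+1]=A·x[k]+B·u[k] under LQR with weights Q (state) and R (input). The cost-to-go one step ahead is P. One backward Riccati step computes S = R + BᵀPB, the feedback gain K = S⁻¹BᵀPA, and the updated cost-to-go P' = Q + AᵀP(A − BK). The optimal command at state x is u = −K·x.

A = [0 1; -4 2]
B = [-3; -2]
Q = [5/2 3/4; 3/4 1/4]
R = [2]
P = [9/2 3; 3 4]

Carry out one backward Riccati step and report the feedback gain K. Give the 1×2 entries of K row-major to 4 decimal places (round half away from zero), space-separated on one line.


BᵀP = [-19.5000 -17.0000]
S = R + BᵀPB = [2] + [92.5000] = [94.5000]
BᵀPA = [68.0000 -53.5000]
K = S⁻¹·BᵀPA = [0.7196 -0.5661]
A−BK = [2.1587 -0.6984; -2.5608 0.8677]
AᵀP(A−BK) = [15.0688 -5.5026; -5.5026 2.2116]
P' = Q + AᵀP(A−BK) = [17.5688 -4.7526; -4.7526 2.4616]
tr(P') = 20.0304

0.7196 -0.5661


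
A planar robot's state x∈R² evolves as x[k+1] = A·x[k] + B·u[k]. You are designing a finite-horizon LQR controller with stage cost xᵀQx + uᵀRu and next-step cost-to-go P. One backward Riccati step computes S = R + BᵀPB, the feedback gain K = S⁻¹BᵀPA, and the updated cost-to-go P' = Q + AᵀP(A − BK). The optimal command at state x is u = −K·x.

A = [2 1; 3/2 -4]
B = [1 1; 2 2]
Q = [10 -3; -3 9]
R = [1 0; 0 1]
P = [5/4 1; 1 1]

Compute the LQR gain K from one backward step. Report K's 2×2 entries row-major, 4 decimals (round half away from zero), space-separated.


0.5641 -0.4487 0.5641 -0.4487

BᵀP = [3.2500 3.0000; 3.2500 3.0000]
S = R + BᵀPB = [1 0; 0 1] + [9.2500 9.2500; 9.2500 9.2500] = [10.2500 9.2500; 9.2500 10.2500]
BᵀPA = [11.0000 -8.7500; 11.0000 -8.7500]
K = S⁻¹·BᵀPA = [0.5641 -0.4487; 0.5641 -0.4487]
A−BK = [0.8718 1.8974; -0.7564 -2.2051]
AᵀP(A−BK) = [0.8397 -0.1282; -0.1282 1.3974]
P' = Q + AᵀP(A−BK) = [10.8397 -3.1282; -3.1282 10.3974]
tr(P') = 21.2372


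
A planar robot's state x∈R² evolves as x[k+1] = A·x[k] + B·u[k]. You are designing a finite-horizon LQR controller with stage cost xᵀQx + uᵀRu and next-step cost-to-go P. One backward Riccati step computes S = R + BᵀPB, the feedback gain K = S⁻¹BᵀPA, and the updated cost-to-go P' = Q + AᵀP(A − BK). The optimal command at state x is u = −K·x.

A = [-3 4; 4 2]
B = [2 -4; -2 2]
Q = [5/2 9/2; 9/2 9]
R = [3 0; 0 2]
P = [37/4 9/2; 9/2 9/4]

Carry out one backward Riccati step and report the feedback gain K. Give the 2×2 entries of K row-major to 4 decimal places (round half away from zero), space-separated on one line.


BᵀP = [9.5000 4.5000; -28.0000 -13.5000]
S = R + BᵀPB = [3 0; 0 2] + [10.0000 -29.0000; -29.0000 85.0000] = [13.0000 -29.0000; -29.0000 87.0000]
BᵀPA = [-10.5000 47.0000; 30.0000 -139.0000]
K = S⁻¹·BᵀPA = [-0.1500 0.2000; 0.2948 -1.5310]
A−BK = [-1.5207 -2.5241; 3.1103 5.4621]
AᵀP(A−BK) = [0.8302 0.0310; 0.0310 6.7862]
P' = Q + AᵀP(A−BK) = [3.3302 4.5310; 4.5310 15.7862]
tr(P') = 19.1164

-0.1500 0.2000 0.2948 -1.5310


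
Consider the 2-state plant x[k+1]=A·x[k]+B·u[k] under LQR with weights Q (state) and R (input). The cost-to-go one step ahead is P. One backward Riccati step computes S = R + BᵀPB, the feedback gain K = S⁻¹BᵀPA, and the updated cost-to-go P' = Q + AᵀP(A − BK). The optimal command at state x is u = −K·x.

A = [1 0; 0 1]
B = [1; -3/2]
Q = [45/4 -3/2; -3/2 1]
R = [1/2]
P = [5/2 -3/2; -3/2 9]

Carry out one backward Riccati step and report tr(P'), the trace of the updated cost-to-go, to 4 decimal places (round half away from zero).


14.8288

BᵀP = [4.7500 -15.0000]
S = R + BᵀPB = [1/2] + [27.2500] = [27.7500]
BᵀPA = [4.7500 -15.0000]
K = S⁻¹·BᵀPA = [0.1712 -0.5405]
A−BK = [0.8288 0.5405; 0.2568 0.1892]
AᵀP(A−BK) = [1.6869 1.0676; 1.0676 0.8919]
P' = Q + AᵀP(A−BK) = [12.9369 -0.4324; -0.4324 1.8919]
tr(P') = 14.8288


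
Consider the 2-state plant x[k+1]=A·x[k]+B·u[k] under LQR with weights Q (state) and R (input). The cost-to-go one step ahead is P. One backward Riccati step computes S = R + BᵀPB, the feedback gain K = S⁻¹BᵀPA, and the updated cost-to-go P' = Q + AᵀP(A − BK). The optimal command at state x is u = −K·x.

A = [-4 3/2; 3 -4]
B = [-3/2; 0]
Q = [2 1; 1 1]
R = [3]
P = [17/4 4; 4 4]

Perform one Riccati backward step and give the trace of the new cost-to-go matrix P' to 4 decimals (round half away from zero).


15.4925

BᵀP = [-6.3750 -6.0000]
S = R + BᵀPB = [3] + [9.5625] = [12.5625]
BᵀPA = [7.5000 14.4375]
K = S⁻¹·BᵀPA = [0.5970 1.1493]
A−BK = [-3.1045 3.2239; 3.0000 -4.0000]
AᵀP(A−BK) = [3.5224 -0.1194; -0.1194 8.9701]
P' = Q + AᵀP(A−BK) = [5.5224 0.8806; 0.8806 9.9701]
tr(P') = 15.4925


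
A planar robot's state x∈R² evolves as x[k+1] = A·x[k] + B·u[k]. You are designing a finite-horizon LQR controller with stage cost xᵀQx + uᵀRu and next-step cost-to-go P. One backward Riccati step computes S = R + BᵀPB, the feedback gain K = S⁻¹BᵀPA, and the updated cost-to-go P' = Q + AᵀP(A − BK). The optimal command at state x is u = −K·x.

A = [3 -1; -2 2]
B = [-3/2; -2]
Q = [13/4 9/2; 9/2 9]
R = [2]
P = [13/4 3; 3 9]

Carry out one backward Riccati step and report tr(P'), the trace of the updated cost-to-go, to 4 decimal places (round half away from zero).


BᵀP = [-10.8750 -22.5000]
S = R + BᵀPB = [2] + [61.3125] = [63.3125]
BᵀPA = [12.3750 -34.1250]
K = S⁻¹·BᵀPA = [0.1955 -0.5390]
A−BK = [3.2932 -1.8085; -1.6091 0.9220]
AᵀP(A−BK) = [26.8312 -15.0800; -15.0800 8.8569]
P' = Q + AᵀP(A−BK) = [30.0812 -10.5800; -10.5800 17.8569]
tr(P') = 47.9381

47.9381


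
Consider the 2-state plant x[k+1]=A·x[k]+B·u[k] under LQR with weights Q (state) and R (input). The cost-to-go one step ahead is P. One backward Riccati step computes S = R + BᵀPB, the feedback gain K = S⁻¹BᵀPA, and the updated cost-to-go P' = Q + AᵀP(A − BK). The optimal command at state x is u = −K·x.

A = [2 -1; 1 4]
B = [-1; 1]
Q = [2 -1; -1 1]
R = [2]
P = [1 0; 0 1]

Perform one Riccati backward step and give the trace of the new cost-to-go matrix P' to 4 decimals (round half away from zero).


18.5000

BᵀP = [-1.0000 1.0000]
S = R + BᵀPB = [2] + [2.0000] = [4.0000]
BᵀPA = [-1.0000 5.0000]
K = S⁻¹·BᵀPA = [-0.2500 1.2500]
A−BK = [1.7500 0.2500; 1.2500 2.7500]
AᵀP(A−BK) = [4.7500 3.2500; 3.2500 10.7500]
P' = Q + AᵀP(A−BK) = [6.7500 2.2500; 2.2500 11.7500]
tr(P') = 18.5000


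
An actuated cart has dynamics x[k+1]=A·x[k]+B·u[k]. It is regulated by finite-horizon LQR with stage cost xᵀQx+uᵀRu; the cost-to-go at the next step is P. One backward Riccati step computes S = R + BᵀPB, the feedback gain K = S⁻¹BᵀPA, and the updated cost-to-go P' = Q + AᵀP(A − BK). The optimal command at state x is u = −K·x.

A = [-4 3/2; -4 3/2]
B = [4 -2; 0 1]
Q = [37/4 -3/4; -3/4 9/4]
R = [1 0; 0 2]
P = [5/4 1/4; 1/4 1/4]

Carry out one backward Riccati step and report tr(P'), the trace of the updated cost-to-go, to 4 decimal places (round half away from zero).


BᵀP = [5.0000 1.0000; -2.2500 -0.2500]
S = R + BᵀPB = [1 0; 0 2] + [20.0000 -9.0000; -9.0000 4.2500] = [21.0000 -9.0000; -9.0000 6.2500]
BᵀPA = [-24.0000 9.0000; 10.0000 -3.7500]
K = S⁻¹·BᵀPA = [-1.1940 0.4478; -0.1194 0.0448]
A−BK = [0.5373 -0.2015; -3.8806 1.4552]
AᵀP(A−BK) = [4.5373 -1.7015; -1.7015 0.6381]
P' = Q + AᵀP(A−BK) = [13.7873 -2.4515; -2.4515 2.8881]
tr(P') = 16.6754

16.6754


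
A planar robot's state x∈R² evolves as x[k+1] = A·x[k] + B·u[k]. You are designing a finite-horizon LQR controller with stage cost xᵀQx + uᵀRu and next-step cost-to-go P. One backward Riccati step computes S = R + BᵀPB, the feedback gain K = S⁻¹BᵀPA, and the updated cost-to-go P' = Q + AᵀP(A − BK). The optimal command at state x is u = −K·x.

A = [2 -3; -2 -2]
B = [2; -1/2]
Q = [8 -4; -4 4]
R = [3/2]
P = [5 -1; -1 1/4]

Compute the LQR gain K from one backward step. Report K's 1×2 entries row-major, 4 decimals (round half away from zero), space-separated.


1.0716 -1.1565

BᵀP = [10.5000 -2.1250]
S = R + BᵀPB = [3/2] + [22.0625] = [23.5625]
BᵀPA = [25.2500 -27.2500]
K = S⁻¹·BᵀPA = [1.0716 -1.1565]
A−BK = [-0.1432 -0.6870; -1.4642 -2.5782]
AᵀP(A−BK) = [1.9416 -1.7984; -1.7984 2.4854]
P' = Q + AᵀP(A−BK) = [9.9416 -5.7984; -5.7984 6.4854]
tr(P') = 16.4271


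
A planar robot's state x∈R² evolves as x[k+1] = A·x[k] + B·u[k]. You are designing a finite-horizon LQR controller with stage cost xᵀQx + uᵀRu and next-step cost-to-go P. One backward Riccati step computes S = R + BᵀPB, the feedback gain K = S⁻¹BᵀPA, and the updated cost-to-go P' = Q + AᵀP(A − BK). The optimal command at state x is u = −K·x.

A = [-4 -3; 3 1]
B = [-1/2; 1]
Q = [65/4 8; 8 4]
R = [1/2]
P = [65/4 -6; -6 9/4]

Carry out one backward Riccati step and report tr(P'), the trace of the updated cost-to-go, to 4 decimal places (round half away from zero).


BᵀP = [-14.1250 5.2500]
S = R + BᵀPB = [1/2] + [12.3125] = [12.8125]
BᵀPA = [72.2500 47.6250]
K = S⁻¹·BᵀPA = [5.6390 3.7171]
A−BK = [-1.1805 -1.1415; -2.6390 -2.7171]
AᵀP(A−BK) = [16.8305 11.1915; 11.1915 7.4744]
P' = Q + AᵀP(A−BK) = [33.0805 19.1915; 19.1915 11.4744]
tr(P') = 44.5549

44.5549


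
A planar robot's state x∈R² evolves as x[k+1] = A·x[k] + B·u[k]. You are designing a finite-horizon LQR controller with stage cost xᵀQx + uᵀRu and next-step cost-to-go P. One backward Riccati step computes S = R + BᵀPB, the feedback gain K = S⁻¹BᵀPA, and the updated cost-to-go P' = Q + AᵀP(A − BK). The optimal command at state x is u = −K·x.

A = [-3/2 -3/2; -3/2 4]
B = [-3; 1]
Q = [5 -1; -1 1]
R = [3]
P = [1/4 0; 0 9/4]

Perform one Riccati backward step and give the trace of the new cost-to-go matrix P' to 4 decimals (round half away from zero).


33.8438

BᵀP = [-0.7500 2.2500]
S = R + BᵀPB = [3] + [4.5000] = [7.5000]
BᵀPA = [-2.2500 10.1250]
K = S⁻¹·BᵀPA = [-0.3000 1.3500]
A−BK = [-2.4000 2.5500; -1.2000 2.6500]
AᵀP(A−BK) = [4.9500 -9.9000; -9.9000 22.8938]
P' = Q + AᵀP(A−BK) = [9.9500 -10.9000; -10.9000 23.8938]
tr(P') = 33.8438


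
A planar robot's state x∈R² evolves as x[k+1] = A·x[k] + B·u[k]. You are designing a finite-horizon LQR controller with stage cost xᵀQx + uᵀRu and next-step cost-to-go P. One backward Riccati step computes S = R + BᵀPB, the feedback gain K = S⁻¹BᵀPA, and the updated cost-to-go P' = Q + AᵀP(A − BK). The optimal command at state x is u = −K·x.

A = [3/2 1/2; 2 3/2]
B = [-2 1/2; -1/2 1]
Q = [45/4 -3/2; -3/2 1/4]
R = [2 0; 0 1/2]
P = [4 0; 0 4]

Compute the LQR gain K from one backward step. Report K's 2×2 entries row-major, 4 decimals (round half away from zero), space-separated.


BᵀP = [-8.0000 -2.0000; 2.0000 4.0000]
S = R + BᵀPB = [2 0; 0 1/2] + [17.0000 -6.0000; -6.0000 5.0000] = [19.0000 -6.0000; -6.0000 5.5000]
BᵀPA = [-16.0000 -7.0000; 11.0000 7.0000]
K = S⁻¹·BᵀPA = [-0.3212 0.0511; 1.6496 1.3285]
A−BK = [0.0328 -0.0620; 0.1898 0.1971]
AᵀP(A−BK) = [1.7153 1.2044; 1.2044 1.0584]
P' = Q + AᵀP(A−BK) = [12.9653 -0.2956; -0.2956 1.3084]
tr(P') = 14.2737

-0.3212 0.0511 1.6496 1.3285


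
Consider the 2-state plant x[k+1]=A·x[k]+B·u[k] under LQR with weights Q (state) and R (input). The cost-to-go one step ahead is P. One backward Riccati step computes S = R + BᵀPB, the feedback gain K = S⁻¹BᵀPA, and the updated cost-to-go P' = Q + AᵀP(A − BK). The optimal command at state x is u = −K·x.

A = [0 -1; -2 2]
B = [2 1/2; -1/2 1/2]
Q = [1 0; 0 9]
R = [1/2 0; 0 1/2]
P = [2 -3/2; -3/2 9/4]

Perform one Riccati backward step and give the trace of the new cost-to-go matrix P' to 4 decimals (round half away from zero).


14.3221

BᵀP = [4.7500 -4.1250; 0.2500 0.3750]
S = R + BᵀPB = [1/2 0; 0 1/2] + [11.5625 0.3125; 0.3125 0.3125] = [12.0625 0.3125; 0.3125 0.8125]
BᵀPA = [8.2500 -13.0000; -0.7500 0.5000]
K = S⁻¹·BᵀPA = [0.7150 -1.1047; -1.1981 1.0403]
A−BK = [-0.8309 0.6892; -1.0435 0.9275]
AᵀP(A−BK) = [2.2029 -2.1063; -2.1063 2.1192]
P' = Q + AᵀP(A−BK) = [3.2029 -2.1063; -2.1063 11.1192]
tr(P') = 14.3221


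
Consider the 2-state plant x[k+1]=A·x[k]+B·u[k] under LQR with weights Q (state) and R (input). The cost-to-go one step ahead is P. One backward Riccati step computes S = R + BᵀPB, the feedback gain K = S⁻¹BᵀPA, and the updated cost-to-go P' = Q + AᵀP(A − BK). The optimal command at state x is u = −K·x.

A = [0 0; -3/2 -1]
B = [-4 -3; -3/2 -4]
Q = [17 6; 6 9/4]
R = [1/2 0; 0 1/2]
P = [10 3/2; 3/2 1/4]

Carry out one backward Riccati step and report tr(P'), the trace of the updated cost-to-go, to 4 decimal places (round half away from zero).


BᵀP = [-42.2500 -6.3750; -36.0000 -5.5000]
S = R + BᵀPB = [1/2 0; 0 1/2] + [178.5625 152.2500; 152.2500 130.0000] = [179.0625 152.2500; 152.2500 130.5000]
BᵀPA = [9.5625 6.3750; 8.2500 5.5000]
K = S⁻¹·BᵀPA = [-0.0435 -0.0290; 0.1139 0.0760]
A−BK = [0.1679 0.1119; -1.1094 -0.7396]
AᵀP(A−BK) = [0.0382 0.0255; 0.0255 0.0170]
P' = Q + AᵀP(A−BK) = [17.0382 6.0255; 6.0255 2.2670]
tr(P') = 19.3052

19.3052


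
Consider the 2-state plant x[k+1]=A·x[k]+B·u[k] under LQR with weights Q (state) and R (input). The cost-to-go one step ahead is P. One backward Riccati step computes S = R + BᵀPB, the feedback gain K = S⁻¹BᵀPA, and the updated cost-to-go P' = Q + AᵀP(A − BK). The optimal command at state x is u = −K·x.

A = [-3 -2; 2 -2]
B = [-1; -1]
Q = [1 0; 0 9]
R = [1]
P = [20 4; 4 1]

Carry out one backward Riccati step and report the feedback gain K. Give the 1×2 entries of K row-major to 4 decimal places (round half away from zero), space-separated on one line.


2.0667 1.9333

BᵀP = [-24.0000 -5.0000]
S = R + BᵀPB = [1] + [29.0000] = [30.0000]
BᵀPA = [62.0000 58.0000]
K = S⁻¹·BᵀPA = [2.0667 1.9333]
A−BK = [-0.9333 -0.0667; 4.0667 -0.0667]
AᵀP(A−BK) = [7.8667 4.1333; 4.1333 3.8667]
P' = Q + AᵀP(A−BK) = [8.8667 4.1333; 4.1333 12.8667]
tr(P') = 21.7333


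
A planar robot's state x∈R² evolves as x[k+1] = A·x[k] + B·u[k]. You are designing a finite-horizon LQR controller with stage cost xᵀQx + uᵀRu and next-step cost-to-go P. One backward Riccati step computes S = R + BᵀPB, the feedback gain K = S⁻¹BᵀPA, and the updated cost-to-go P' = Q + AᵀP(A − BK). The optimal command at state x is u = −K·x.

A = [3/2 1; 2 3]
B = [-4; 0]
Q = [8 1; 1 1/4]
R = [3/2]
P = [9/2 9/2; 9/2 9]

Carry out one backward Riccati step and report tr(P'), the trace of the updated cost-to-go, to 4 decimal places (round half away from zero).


BᵀP = [-18.0000 -18.0000]
S = R + BᵀPB = [3/2] + [72.0000] = [73.5000]
BᵀPA = [-63.0000 -72.0000]
K = S⁻¹·BᵀPA = [-0.8571 -0.9796]
A−BK = [-1.9286 -2.9184; 2.0000 3.0000]
AᵀP(A−BK) = [19.1250 28.2857; 28.2857 41.9694]
P' = Q + AᵀP(A−BK) = [27.1250 29.2857; 29.2857 42.2194]
tr(P') = 69.3444

69.3444


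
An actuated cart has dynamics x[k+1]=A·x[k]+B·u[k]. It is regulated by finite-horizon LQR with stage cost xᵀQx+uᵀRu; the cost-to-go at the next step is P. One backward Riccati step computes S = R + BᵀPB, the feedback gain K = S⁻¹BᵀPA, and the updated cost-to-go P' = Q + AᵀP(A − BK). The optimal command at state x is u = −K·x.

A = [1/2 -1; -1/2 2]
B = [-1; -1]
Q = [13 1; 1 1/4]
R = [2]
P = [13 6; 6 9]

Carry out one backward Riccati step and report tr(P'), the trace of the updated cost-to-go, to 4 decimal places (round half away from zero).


37.2778

BᵀP = [-19.0000 -15.0000]
S = R + BᵀPB = [2] + [34.0000] = [36.0000]
BᵀPA = [-2.0000 -11.0000]
K = S⁻¹·BᵀPA = [-0.0556 -0.3056]
A−BK = [0.4444 -1.3056; -0.5556 1.6944]
AᵀP(A−BK) = [2.3889 -7.1111; -7.1111 21.6389]
P' = Q + AᵀP(A−BK) = [15.3889 -6.1111; -6.1111 21.8889]
tr(P') = 37.2778


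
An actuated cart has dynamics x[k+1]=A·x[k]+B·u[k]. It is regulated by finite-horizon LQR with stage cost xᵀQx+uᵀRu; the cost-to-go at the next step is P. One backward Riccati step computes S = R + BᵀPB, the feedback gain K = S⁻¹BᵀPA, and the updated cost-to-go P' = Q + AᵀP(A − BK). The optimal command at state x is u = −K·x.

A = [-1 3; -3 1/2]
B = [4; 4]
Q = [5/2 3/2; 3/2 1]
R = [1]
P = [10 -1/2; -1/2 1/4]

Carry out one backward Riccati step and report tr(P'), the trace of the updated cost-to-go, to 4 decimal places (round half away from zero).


BᵀP = [38.0000 -1.0000]
S = R + BᵀPB = [1] + [148.0000] = [149.0000]
BᵀPA = [-35.0000 113.5000]
K = S⁻¹·BᵀPA = [-0.2349 0.7617]
A−BK = [-0.0604 -0.0470; -2.0604 -2.5470]
AᵀP(A−BK) = [1.0285 1.0361; 1.0361 2.1044]
P' = Q + AᵀP(A−BK) = [3.5285 2.5361; 2.5361 3.1044]
tr(P') = 6.6330

6.6330


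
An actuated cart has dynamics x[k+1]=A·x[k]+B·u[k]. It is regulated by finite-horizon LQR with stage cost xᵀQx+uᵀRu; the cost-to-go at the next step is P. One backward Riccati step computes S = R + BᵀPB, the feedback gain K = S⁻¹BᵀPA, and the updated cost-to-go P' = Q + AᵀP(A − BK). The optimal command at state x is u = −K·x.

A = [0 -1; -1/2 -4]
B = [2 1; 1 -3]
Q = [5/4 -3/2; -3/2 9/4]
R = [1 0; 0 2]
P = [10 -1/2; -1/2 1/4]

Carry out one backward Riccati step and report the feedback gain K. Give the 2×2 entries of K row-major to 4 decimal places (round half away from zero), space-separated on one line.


BᵀP = [19.5000 -0.7500; 11.5000 -1.2500]
S = R + BᵀPB = [1 0; 0 2] + [38.2500 21.7500; 21.7500 15.2500] = [39.2500 21.7500; 21.7500 17.2500]
BᵀPA = [0.3750 -16.5000; 0.6250 -6.5000]
K = S⁻¹·BᵀPA = [-0.0349 -0.7022; 0.0803 0.5086]
A−BK = [-0.0104 -0.1042; -0.2243 -1.7721]
AᵀP(A−BK) = [0.0254 0.1955; 0.1955 1.7194]
P' = Q + AᵀP(A−BK) = [1.2754 -1.3045; -1.3045 3.9694]
tr(P') = 5.2448

-0.0349 -0.7022 0.0803 0.5086


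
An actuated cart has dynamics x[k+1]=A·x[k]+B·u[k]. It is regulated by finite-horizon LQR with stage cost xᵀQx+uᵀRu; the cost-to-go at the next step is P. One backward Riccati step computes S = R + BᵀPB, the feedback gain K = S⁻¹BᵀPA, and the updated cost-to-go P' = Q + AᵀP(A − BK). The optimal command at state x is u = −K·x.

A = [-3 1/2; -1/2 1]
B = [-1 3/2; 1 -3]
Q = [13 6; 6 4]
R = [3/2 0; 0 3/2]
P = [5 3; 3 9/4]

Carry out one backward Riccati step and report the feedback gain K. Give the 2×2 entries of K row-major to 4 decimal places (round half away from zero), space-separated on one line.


2.6647 -0.8000 1.2706 -0.6000

BᵀP = [-2.0000 -0.7500; -1.5000 -2.2500]
S = R + BᵀPB = [3/2 0; 0 3/2] + [1.2500 -0.7500; -0.7500 4.5000] = [2.7500 -0.7500; -0.7500 6.0000]
BᵀPA = [6.3750 -1.7500; 5.6250 -3.0000]
K = S⁻¹·BᵀPA = [2.6647 -0.8000; 1.2706 -0.6000]
A−BK = [-2.2412 0.6000; 0.6471 0.0000]
AᵀP(A−BK) = [30.4279 -9.9000; -9.9000 3.3000]
P' = Q + AᵀP(A−BK) = [43.4279 -3.9000; -3.9000 7.3000]
tr(P') = 50.7279


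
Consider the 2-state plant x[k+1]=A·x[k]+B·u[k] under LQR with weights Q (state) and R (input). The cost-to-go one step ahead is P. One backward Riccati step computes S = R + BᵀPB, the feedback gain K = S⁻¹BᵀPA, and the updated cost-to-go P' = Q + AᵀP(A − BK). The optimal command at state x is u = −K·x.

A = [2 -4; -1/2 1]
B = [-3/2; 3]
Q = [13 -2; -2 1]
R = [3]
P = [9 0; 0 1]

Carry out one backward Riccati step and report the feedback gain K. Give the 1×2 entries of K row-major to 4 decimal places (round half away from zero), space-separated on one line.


BᵀP = [-13.5000 3.0000]
S = R + BᵀPB = [3] + [29.2500] = [32.2500]
BᵀPA = [-28.5000 57.0000]
K = S⁻¹·BᵀPA = [-0.8837 1.7674]
A−BK = [0.6744 -1.3488; 2.1512 -4.3023]
AᵀP(A−BK) = [11.0640 -22.1279; -22.1279 44.2558]
P' = Q + AᵀP(A−BK) = [24.0640 -24.1279; -24.1279 45.2558]
tr(P') = 69.3198

-0.8837 1.7674


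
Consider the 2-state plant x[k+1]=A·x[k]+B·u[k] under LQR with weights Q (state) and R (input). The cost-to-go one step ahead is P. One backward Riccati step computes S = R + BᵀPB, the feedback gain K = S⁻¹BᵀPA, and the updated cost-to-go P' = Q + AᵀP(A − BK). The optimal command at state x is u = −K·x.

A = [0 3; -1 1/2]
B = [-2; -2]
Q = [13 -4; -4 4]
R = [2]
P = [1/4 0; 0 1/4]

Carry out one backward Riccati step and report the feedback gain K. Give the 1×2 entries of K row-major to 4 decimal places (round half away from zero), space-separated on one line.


0.1250 -0.4375

BᵀP = [-0.5000 -0.5000]
S = R + BᵀPB = [2] + [2.0000] = [4.0000]
BᵀPA = [0.5000 -1.7500]
K = S⁻¹·BᵀPA = [0.1250 -0.4375]
A−BK = [0.2500 2.1250; -0.7500 -0.3750]
AᵀP(A−BK) = [0.1875 0.0938; 0.0938 1.5469]
P' = Q + AᵀP(A−BK) = [13.1875 -3.9063; -3.9063 5.5469]
tr(P') = 18.7344


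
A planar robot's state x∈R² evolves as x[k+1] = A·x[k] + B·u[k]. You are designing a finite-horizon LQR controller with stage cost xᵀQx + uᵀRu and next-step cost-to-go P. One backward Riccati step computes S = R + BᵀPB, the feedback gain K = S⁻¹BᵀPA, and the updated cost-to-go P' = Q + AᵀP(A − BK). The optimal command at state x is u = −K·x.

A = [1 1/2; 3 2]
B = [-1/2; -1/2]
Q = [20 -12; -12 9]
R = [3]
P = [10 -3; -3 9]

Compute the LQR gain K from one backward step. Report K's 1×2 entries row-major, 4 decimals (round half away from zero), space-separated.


-2.0000 -1.2400

BᵀP = [-3.5000 -3.0000]
S = R + BᵀPB = [3] + [3.2500] = [6.2500]
BᵀPA = [-12.5000 -7.7500]
K = S⁻¹·BᵀPA = [-2.0000 -1.2400]
A−BK = [0.0000 -0.1200; 2.0000 1.3800]
AᵀP(A−BK) = [48.0000 33.0000; 33.0000 22.8900]
P' = Q + AᵀP(A−BK) = [68.0000 21.0000; 21.0000 31.8900]
tr(P') = 99.8900


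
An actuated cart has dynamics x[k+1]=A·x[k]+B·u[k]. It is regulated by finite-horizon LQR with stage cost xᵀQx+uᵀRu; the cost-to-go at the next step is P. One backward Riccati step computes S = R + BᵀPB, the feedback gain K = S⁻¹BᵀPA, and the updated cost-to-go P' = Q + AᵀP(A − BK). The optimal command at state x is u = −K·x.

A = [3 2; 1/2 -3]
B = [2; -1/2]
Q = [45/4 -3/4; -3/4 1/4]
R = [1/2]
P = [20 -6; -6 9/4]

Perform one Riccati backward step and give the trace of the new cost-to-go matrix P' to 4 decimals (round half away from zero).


16.3210

BᵀP = [43.0000 -13.1250]
S = R + BᵀPB = [1/2] + [92.5625] = [93.0625]
BᵀPA = [122.4375 125.3750]
K = S⁻¹·BᵀPA = [1.3156 1.3472]
A−BK = [0.3687 -0.6944; 1.1578 -2.3264]
AᵀP(A−BK) = [1.4778 -0.3244; -0.3244 3.3432]
P' = Q + AᵀP(A−BK) = [12.7278 -1.0744; -1.0744 3.5932]
tr(P') = 16.3210


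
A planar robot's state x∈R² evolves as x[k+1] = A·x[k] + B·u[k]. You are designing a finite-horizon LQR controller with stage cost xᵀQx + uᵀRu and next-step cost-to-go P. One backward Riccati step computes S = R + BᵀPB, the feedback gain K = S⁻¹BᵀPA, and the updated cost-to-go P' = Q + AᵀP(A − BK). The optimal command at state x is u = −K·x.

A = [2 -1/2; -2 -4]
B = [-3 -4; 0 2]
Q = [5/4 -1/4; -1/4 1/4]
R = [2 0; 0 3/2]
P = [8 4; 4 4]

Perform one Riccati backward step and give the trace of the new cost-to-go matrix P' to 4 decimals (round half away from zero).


18.4705

BᵀP = [-24.0000 -12.0000; -24.0000 -8.0000]
S = R + BᵀPB = [2 0; 0 3/2] + [72.0000 72.0000; 72.0000 80.0000] = [74.0000 72.0000; 72.0000 81.5000]
BᵀPA = [-24.0000 60.0000; -32.0000 44.0000]
K = S⁻¹·BᵀPA = [0.4109 2.0331; -0.7556 -1.2562]
A−BK = [0.2102 0.5744; -0.4888 -1.4876]
AᵀP(A−BK) = [1.6812 4.5950; 4.5950 15.2893]
P' = Q + AᵀP(A−BK) = [2.9312 4.3450; 4.3450 15.5393]
tr(P') = 18.4705


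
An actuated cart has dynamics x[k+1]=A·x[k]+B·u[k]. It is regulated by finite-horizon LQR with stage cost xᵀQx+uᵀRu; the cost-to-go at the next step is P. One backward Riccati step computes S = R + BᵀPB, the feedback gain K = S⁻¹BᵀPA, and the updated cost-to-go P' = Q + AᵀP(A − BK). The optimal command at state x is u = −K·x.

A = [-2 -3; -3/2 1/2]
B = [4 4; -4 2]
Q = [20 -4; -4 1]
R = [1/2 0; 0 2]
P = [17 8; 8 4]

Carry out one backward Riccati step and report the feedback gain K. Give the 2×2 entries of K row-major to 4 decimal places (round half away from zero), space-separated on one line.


0.0000 -0.3621 -0.5455 -0.4025

BᵀP = [36.0000 16.0000; 84.0000 40.0000]
S = R + BᵀPB = [1/2 0; 0 2] + [80.0000 176.0000; 176.0000 416.0000] = [80.5000 176.0000; 176.0000 418.0000]
BᵀPA = [-96.0000 -100.0000; -228.0000 -232.0000]
K = S⁻¹·BᵀPA = [0.0000 -0.3621; -0.5455 -0.4025]
A−BK = [0.1818 0.0587; -0.4091 -0.1435]
AᵀP(A−BK) = [0.6364 0.4545; 0.4545 0.3958]
P' = Q + AᵀP(A−BK) = [20.6364 -3.5455; -3.5455 1.3958]
tr(P') = 22.0322


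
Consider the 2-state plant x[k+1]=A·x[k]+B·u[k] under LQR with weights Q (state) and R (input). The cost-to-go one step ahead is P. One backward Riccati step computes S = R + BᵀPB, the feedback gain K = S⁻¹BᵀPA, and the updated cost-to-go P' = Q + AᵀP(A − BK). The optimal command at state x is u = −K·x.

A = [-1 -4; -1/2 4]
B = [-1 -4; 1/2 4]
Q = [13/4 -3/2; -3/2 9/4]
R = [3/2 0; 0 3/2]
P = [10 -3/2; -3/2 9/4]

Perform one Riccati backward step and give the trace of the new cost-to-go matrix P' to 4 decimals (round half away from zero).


BᵀP = [-10.7500 2.6250; -46.0000 15.0000]
S = R + BᵀPB = [3/2 0; 0 3/2] + [12.0625 53.5000; 53.5000 244.0000] = [13.5625 53.5000; 53.5000 245.5000]
BᵀPA = [9.4375 53.5000; 38.5000 244.0000]
K = S⁻¹·BᵀPA = [0.5503 0.1717; 0.0369 0.9565]
A−BK = [-0.3021 -0.0024; -0.9228 0.0883]
AᵀP(A−BK) = [2.4484 0.0554; 0.0554 1.4347]
P' = Q + AᵀP(A−BK) = [5.6984 -1.4446; -1.4446 3.6847]
tr(P') = 9.3831

9.3831


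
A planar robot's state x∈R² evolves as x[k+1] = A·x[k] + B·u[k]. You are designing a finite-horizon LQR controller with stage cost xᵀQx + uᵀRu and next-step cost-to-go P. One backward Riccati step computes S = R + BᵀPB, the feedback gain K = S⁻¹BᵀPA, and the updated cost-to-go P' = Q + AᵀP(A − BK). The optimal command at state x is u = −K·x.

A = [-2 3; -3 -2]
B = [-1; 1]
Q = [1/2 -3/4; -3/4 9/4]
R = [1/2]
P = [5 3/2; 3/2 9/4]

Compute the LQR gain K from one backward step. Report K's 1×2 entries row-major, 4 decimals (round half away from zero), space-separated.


1.0000 -2.5263

BᵀP = [-3.5000 0.7500]
S = R + BᵀPB = [1/2] + [4.2500] = [4.7500]
BᵀPA = [4.7500 -12.0000]
K = S⁻¹·BᵀPA = [1.0000 -2.5263]
A−BK = [-1.0000 0.4737; -4.0000 0.5263]
AᵀP(A−BK) = [53.5000 -12.0000; -12.0000 5.6842]
P' = Q + AᵀP(A−BK) = [54.0000 -12.7500; -12.7500 7.9342]
tr(P') = 61.9342


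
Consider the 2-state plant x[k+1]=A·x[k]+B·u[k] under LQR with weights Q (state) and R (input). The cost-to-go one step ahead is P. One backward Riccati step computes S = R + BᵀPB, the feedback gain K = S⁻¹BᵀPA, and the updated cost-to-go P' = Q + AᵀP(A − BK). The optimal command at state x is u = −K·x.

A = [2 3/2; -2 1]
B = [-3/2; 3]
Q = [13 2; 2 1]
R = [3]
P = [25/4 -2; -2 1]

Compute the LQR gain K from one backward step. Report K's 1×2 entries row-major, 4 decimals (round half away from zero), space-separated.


-0.9702 -0.3872

BᵀP = [-15.3750 6.0000]
S = R + BᵀPB = [3] + [41.0625] = [44.0625]
BᵀPA = [-42.7500 -17.0625]
K = S⁻¹·BᵀPA = [-0.9702 -0.3872]
A−BK = [0.5447 0.9191; 0.9106 2.1617]
AᵀP(A−BK) = [3.5234 2.1957; 2.1957 2.4553]
P' = Q + AᵀP(A−BK) = [16.5234 4.1957; 4.1957 3.4553]
tr(P') = 19.9787


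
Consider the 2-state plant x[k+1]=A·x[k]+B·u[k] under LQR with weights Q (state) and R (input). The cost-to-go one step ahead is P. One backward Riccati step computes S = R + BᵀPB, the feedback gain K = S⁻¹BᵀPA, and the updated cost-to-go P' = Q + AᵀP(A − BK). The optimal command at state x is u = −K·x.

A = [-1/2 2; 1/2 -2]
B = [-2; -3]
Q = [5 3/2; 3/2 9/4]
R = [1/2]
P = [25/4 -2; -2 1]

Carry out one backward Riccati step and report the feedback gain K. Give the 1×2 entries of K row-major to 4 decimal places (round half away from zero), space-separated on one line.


0.3571 -1.4286

BᵀP = [-6.5000 1.0000]
S = R + BᵀPB = [1/2] + [10.0000] = [10.5000]
BᵀPA = [3.7500 -15.0000]
K = S⁻¹·BᵀPA = [0.3571 -1.4286]
A−BK = [0.2143 -0.8571; 1.5714 -6.2857]
AᵀP(A−BK) = [1.4732 -5.8929; -5.8929 23.5714]
P' = Q + AᵀP(A−BK) = [6.4732 -4.3929; -4.3929 25.8214]
tr(P') = 32.2946


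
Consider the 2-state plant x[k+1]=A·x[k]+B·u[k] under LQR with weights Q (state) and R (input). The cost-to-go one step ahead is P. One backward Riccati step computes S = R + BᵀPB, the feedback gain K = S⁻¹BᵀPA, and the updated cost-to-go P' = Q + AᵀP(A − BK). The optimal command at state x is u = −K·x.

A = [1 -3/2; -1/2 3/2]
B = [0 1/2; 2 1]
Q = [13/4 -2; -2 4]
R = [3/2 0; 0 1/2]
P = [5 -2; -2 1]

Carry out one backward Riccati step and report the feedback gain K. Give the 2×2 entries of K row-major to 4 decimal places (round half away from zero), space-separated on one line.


BᵀP = [-4.0000 2.0000; 0.5000 0.0000]
S = R + BᵀPB = [3/2 0; 0 1/2] + [4.0000 0.0000; 0.0000 0.2500] = [5.5000 0.0000; 0.0000 0.7500]
BᵀPA = [-5.0000 9.0000; 0.5000 -0.7500]
K = S⁻¹·BᵀPA = [-0.9091 1.6364; 0.6667 -1.0000]
A−BK = [0.6667 -1.0000; 0.6515 -0.7727]
AᵀP(A−BK) = [2.3712 -4.0682; -4.0682 7.0227]
P' = Q + AᵀP(A−BK) = [5.6212 -6.0682; -6.0682 11.0227]
tr(P') = 16.6439

-0.9091 1.6364 0.6667 -1.0000


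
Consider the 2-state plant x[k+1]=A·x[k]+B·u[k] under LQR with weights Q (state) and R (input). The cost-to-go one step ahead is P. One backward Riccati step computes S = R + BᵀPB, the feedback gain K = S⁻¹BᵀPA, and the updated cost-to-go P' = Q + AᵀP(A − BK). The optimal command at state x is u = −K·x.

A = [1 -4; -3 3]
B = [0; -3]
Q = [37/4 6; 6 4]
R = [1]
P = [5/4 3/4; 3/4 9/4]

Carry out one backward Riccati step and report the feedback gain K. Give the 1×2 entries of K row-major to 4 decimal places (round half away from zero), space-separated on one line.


0.8471 -0.5294

BᵀP = [-2.2500 -6.7500]
S = R + BᵀPB = [1] + [20.2500] = [21.2500]
BᵀPA = [18.0000 -11.2500]
K = S⁻¹·BᵀPA = [0.8471 -0.5294]
A−BK = [1.0000 -4.0000; -0.4588 1.4118]
AᵀP(A−BK) = [1.7529 -4.4706; -4.4706 16.2941]
P' = Q + AᵀP(A−BK) = [11.0029 1.5294; 1.5294 20.2941]
tr(P') = 31.2971


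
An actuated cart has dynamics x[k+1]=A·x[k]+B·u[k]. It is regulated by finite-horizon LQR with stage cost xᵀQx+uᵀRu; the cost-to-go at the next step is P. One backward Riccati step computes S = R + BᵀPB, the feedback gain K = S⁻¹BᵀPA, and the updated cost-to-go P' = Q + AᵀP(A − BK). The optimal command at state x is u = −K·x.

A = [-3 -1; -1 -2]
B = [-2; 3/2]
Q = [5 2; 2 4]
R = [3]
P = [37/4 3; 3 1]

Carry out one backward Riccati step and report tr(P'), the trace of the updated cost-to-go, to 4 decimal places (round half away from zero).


BᵀP = [-14.0000 -4.5000]
S = R + BᵀPB = [3] + [21.2500] = [24.2500]
BᵀPA = [46.5000 23.0000]
K = S⁻¹·BᵀPA = [1.9175 0.9485]
A−BK = [0.8351 0.8969; -3.8763 -3.4227]
AᵀP(A−BK) = [13.0851 6.6469; 6.6469 3.4356]
P' = Q + AᵀP(A−BK) = [18.0851 8.6469; 8.6469 7.4356]
tr(P') = 25.5206

25.5206


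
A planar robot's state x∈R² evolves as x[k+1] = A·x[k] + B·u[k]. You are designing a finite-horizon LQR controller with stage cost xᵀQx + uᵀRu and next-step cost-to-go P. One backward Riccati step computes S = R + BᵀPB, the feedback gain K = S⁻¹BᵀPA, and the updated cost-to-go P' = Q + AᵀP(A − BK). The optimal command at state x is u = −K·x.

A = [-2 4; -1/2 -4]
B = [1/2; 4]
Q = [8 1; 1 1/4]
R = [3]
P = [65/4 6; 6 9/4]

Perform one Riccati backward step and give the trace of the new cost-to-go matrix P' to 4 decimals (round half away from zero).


BᵀP = [32.1250 12.0000]
S = R + BᵀPB = [3] + [64.0625] = [67.0625]
BᵀPA = [-70.2500 80.5000]
K = S⁻¹·BᵀPA = [-1.0475 1.2004]
A−BK = [-1.4762 3.3998; 3.6901 -8.8015]
AᵀP(A−BK) = [3.9735 -5.1738; -5.1738 7.3700]
P' = Q + AᵀP(A−BK) = [11.9735 -4.1738; -4.1738 7.6200]
tr(P') = 19.5935

19.5935
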